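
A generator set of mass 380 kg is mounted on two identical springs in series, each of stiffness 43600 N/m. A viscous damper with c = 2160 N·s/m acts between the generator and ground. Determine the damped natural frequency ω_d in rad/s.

7.02 rad/s

Series springs: 1/k_eq = 2/43600, so k_eq = 43600/2 = 21800 N/m.
ω_n = √(k_eq/m) = √(21800/380) = 7.574 rad/s.
Critical damping c_c = 2√(k_eq·m) = 2√(21800 × 380) = 5756 N·s/m, so ζ = c/c_c = 2160/5756 = 0.3752.
ω_d = ω_n√(1 − ζ²) = 7.574 × √(1 − 0.141) = 7.021 rad/s.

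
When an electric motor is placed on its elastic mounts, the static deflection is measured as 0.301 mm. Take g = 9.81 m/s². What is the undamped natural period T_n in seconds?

0.0348 s

ω_n = √(g/δ_st) = √(9.81/0.000301) = √32590 = 180.5 rad/s.
T_n = 2π/ω_n = 6.283/180.5 = 0.03480 s.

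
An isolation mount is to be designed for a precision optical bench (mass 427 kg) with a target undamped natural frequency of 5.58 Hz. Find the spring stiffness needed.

525000 N/m

ω_n = 2πf_n = 2π × 5.58 = 35.06 rad/s.
k = m·ω_n² = 427 × 35.06² = 427 × 1229 = 524900 N/m.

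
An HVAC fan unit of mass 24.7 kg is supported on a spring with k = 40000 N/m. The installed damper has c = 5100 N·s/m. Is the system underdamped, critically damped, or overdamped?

overdamped

c_c = 2√(k·m) = 1988 N·s/m; ζ = c/c_c = 5100/1988 = 2.57.
Since ζ > 1 the system is overdamped.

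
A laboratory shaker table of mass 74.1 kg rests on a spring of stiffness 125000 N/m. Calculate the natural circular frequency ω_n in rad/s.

41.1 rad/s

ω_n = √(k/m) = √(125000/74.1) = √1687 = 41.07 rad/s.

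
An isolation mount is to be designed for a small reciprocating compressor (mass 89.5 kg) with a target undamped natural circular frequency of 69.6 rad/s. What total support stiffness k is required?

k = m·ω_n² = 89.5 × 69.60² = 89.5 × 4844 = 433600 N/m.

434000 N/m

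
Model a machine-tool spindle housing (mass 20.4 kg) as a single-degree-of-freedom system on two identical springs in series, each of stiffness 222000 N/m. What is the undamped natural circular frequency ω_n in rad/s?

73.8 rad/s

Series springs: 1/k_eq = 2/222000, so k_eq = 222000/2 = 111000 N/m.
ω_n = √(k_eq/m) = √(111000/20.4) = √5441 = 73.76 rad/s.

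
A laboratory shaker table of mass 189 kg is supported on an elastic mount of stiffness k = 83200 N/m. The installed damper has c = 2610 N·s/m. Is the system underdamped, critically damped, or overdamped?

c_c = 2√(k·m) = 7931 N·s/m; ζ = c/c_c = 2610/7931 = 0.329.
Since ζ < 1 the system is underdamped.

underdamped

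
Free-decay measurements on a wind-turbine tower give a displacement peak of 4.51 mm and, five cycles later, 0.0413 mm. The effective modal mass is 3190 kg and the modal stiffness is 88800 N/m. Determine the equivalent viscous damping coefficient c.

Logarithmic decrement δ = (1/n)·ln(x₀/x_n) = (1/5)·ln(4.51/0.0413) = (1/5)·ln(109.2) = 0.9386.
ζ = δ/√(4π² + δ²) = 0.9386/√(39.48 + 0.881) = 0.9386/6.353 = 0.1477.
c = ζ · 2√(km) = 0.1477 × 2√(88800 × 3190) = 0.1477 × 33660 = 4973 N·s/m.

4970 N·s/m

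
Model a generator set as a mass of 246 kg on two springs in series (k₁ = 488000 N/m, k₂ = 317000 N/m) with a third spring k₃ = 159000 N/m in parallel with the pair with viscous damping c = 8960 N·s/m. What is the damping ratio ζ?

0.482

Series pair: k_s = k₁k₂/(k₁+k₂) = (488000)(317000)/(488000 + 317000) = 192200 N/m. In parallel with k₃: k_eq = 192200 + 159000 = 351200 N/m.
ω_n = √(k_eq/m) = √(351200/246) = 37.78 rad/s.
Critical damping c_c = 2√(k_eq·m) = 2√(351200 × 246) = 18590 N·s/m, so ζ = c/c_c = 8960/18590 = 0.4820.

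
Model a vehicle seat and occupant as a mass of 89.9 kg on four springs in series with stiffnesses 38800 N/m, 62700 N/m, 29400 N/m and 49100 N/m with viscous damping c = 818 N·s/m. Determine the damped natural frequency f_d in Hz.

Series springs: 1/k_eq = 1/38800 + 1/62700 + 1/29400 + 1/49100 = 9.610×10^-5, so k_eq = 10410 N/m.
ω_n = √(k_eq/m) = √(10410/89.9) = 10.76 rad/s.
Critical damping c_c = 2√(k_eq·m) = 2√(10410 × 89.9) = 1934 N·s/m, so ζ = c/c_c = 818/1934 = 0.4229.
ω_d = ω_n√(1 − ζ²) = 10.76 × √(1 − 0.179) = 9.749 rad/s.
f_d = ω_d/(2π) = 1.552 Hz.

1.55 Hz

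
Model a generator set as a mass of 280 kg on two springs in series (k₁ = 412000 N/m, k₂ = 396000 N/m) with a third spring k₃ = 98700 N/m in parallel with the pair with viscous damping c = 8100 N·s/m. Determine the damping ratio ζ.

Series pair: k_s = k₁k₂/(k₁+k₂) = (412000)(396000)/(412000 + 396000) = 201900 N/m. In parallel with k₃: k_eq = 201900 + 98700 = 300600 N/m.
ω_n = √(k_eq/m) = √(300600/280) = 32.77 rad/s.
Critical damping c_c = 2√(k_eq·m) = 2√(300600 × 280) = 18350 N·s/m, so ζ = c/c_c = 8100/18350 = 0.4414.

0.441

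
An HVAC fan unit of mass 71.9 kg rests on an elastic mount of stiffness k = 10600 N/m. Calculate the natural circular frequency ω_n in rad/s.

12.1 rad/s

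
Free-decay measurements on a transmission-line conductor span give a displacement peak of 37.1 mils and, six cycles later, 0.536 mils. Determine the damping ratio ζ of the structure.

0.112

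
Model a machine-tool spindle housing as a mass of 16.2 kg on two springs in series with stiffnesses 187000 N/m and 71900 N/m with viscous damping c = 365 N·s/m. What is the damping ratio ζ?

Series springs: 1/k_eq = 1/187000 + 1/71900 = 1.926×10^-5, so k_eq = 51930 N/m.
ω_n = √(k_eq/m) = √(51930/16.2) = 56.62 rad/s.
Critical damping c_c = 2√(k_eq·m) = 2√(51930 × 16.2) = 1834 N·s/m, so ζ = c/c_c = 365/1834 = 0.1990.

0.199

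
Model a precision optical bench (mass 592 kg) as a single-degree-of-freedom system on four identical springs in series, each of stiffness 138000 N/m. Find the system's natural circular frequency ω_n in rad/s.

7.63 rad/s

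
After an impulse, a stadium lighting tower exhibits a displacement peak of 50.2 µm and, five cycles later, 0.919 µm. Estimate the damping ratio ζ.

0.126

Logarithmic decrement δ = (1/n)·ln(x₀/x_n) = (1/5)·ln(50.2/0.919) = (1/5)·ln(54.62) = 0.8001.
ζ = δ/√(4π² + δ²) = 0.8001/√(39.48 + 0.640) = 0.8001/6.334 = 0.1263.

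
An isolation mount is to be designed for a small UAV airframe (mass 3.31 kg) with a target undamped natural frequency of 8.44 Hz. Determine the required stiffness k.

ω_n = 2πf_n = 2π × 8.44 = 53.03 rad/s.
k = m·ω_n² = 3.31 × 53.03² = 3.31 × 2812 = 9308 N/m.

9310 N/m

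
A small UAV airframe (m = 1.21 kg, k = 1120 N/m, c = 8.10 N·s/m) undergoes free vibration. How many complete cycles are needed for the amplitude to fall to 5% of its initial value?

5 cycles

ζ = c/(2√(km)) = 8.10/(2√(1120 × 1.21)) = 8.10/73.63 = 0.1100.
Logarithmic decrement δ = 2πζ/√(1 − ζ²) = 2π × 0.1100/√(1 − 0.0121) = 0.6955.
x_n/x₀ = e^(−nδ) ≤ 0.05; take ln: n ≥ ln(1/0.05)/δ = 2.996/0.6955 = 4.308.
So 5 complete cycles are required.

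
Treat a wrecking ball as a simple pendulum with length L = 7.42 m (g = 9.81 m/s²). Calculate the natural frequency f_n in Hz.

0.183 Hz

For a simple pendulum ω_n = √(g/L) = √(9.81/7.42) = √1.322 = 1.150 rad/s.
f_n = ω_n/(2π) = 1.150/6.283 = 0.1830 Hz.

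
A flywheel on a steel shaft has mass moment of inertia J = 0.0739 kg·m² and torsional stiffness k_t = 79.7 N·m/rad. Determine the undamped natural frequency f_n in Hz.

ω_n = √(k_t/J) = √(79.7/0.0739) = √1078 = 32.84 rad/s.
f_n = ω_n/(2π) = 32.84/6.283 = 5.227 Hz.

5.23 Hz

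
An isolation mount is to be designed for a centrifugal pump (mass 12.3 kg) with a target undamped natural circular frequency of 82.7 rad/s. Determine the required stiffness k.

k = m·ω_n² = 12.3 × 82.70² = 12.3 × 6839 = 84120 N/m.

84100 N/m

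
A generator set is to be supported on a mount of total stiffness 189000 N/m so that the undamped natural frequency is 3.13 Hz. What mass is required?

ω_n = 2πf_n = 2π × 3.13 = 19.67 rad/s.
m = k/ω_n² = 189000/19.67² = 189000/386.8 = 488.7 kg.

489 kg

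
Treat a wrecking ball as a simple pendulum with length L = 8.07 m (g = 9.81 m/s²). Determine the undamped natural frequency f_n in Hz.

0.175 Hz

For a simple pendulum ω_n = √(g/L) = √(9.81/8.07) = √1.216 = 1.103 rad/s.
f_n = ω_n/(2π) = 1.103/6.283 = 0.1755 Hz.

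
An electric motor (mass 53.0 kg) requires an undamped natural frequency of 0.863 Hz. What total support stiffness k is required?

1560 N/m

ω_n = 2πf_n = 2π × 0.863 = 5.422 rad/s.
k = m·ω_n² = 53.0 × 5.422² = 53.0 × 29.40 = 1558 N/m.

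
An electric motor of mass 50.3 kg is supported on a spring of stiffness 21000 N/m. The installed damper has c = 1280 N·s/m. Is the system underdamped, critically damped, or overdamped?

c_c = 2√(k·m) = 2056 N·s/m; ζ = c/c_c = 1280/2056 = 0.623.
Since ζ < 1 the system is underdamped.

underdamped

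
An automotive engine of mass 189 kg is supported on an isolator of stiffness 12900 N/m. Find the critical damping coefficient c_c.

3120 N·s/m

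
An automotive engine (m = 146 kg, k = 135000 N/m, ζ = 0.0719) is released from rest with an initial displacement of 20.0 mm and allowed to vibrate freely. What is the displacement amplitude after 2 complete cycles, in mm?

Logarithmic decrement δ = 2πζ/√(1 − ζ²) = 2π × 0.07190/√(1 − 0.00517) = 0.4529.
After n cycles, x_n/x₀ = e^(−nδ), so x_2 = 20.0 × e^(−2 × 0.4529) = 20.0 × 0.4042 = 8.084 mm.

8.08 mm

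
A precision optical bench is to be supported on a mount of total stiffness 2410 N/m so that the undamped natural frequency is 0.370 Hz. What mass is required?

ω_n = 2πf_n = 2π × 0.370 = 2.325 rad/s.
m = k/ω_n² = 2410/2.325² = 2410/5.405 = 445.9 kg.

446 kg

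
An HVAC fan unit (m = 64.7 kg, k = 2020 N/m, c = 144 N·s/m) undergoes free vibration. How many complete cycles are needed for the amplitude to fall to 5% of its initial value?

3 cycles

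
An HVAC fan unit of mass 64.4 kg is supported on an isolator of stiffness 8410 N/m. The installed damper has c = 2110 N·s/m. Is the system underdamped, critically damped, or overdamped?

overdamped

c_c = 2√(k·m) = 1472 N·s/m; ζ = c/c_c = 2110/1472 = 1.43.
Since ζ > 1 the system is overdamped.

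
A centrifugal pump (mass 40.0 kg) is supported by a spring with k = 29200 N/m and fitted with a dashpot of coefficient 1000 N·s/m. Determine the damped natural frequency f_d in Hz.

3.81 Hz

ω_n = √(k/m) = √(29200/40.0) = 27.02 rad/s.
Critical damping c_c = 2√(k·m) = 2√(29200 × 40.0) = 2161 N·s/m, so ζ = c/c_c = 1000/2161 = 0.4626.
ω_d = ω_n√(1 − ζ²) = 27.02 × √(1 − 0.214) = 23.95 rad/s.
f_d = ω_d/(2π) = 3.812 Hz.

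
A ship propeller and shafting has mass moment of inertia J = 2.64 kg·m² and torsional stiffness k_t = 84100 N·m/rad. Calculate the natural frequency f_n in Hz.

ω_n = √(k_t/J) = √(84100/2.64) = √31860 = 178.5 rad/s.
f_n = ω_n/(2π) = 178.5/6.283 = 28.41 Hz.

28.4 Hz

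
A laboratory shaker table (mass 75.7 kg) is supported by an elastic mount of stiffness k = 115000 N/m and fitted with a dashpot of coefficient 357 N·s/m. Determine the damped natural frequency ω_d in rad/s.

38.9 rad/s

ω_n = √(k/m) = √(115000/75.7) = 38.98 rad/s.
Critical damping c_c = 2√(k·m) = 2√(115000 × 75.7) = 5901 N·s/m, so ζ = c/c_c = 357/5901 = 0.06050.
ω_d = ω_n√(1 − ζ²) = 38.98 × √(1 − 0.00366) = 38.90 rad/s.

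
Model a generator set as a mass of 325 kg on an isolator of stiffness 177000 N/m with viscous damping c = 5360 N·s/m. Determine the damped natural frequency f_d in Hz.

3.47 Hz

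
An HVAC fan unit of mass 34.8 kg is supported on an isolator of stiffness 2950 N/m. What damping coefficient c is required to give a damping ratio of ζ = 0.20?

c_c = 2√(k·m) = 2√(2950 × 34.8) = 640.8 N·s/m.
c = ζ·c_c = 0.20 × 640.8 = 128.2 N·s/m.

128 N·s/m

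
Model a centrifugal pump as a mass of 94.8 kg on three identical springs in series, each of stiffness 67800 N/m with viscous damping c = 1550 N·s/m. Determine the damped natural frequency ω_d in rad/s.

13.1 rad/s

Series springs: 1/k_eq = 3/67800, so k_eq = 67800/3 = 22600 N/m.
ω_n = √(k_eq/m) = √(22600/94.8) = 15.44 rad/s.
Critical damping c_c = 2√(k_eq·m) = 2√(22600 × 94.8) = 2927 N·s/m, so ζ = c/c_c = 1550/2927 = 0.5295.
ω_d = ω_n√(1 − ζ²) = 15.44 × √(1 − 0.280) = 13.10 rad/s.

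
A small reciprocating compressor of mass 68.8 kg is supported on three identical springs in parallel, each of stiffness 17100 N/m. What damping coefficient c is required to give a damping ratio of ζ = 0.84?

3160 N·s/m

Parallel springs add: k_eq = 3 × 17100 = 51300 N/m.
c_c = 2√(k_eq·m) = 2√(51300 × 68.8) = 3757 N·s/m.
c = ζ·c_c = 0.84 × 3757 = 3156 N·s/m.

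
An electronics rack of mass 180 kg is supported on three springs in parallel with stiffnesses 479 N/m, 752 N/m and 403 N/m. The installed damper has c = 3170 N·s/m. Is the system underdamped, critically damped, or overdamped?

Parallel springs add: k_eq = 479 + 752 + 403 = 1634 N/m.
c_c = 2√(k_eq·m) = 1085 N·s/m; ζ = c/c_c = 3170/1085 = 2.92.
Since ζ > 1 the system is overdamped.

overdamped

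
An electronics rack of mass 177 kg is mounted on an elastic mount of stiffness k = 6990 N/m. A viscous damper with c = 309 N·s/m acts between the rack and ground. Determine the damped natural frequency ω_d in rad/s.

6.22 rad/s

ω_n = √(k/m) = √(6990/177) = 6.284 rad/s.
Critical damping c_c = 2√(k·m) = 2√(6990 × 177) = 2225 N·s/m, so ζ = c/c_c = 309/2225 = 0.1389.
ω_d = ω_n√(1 − ζ²) = 6.284 × √(1 − 0.0193) = 6.223 rad/s.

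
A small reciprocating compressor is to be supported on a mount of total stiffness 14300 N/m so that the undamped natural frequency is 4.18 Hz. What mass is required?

20.7 kg

ω_n = 2πf_n = 2π × 4.18 = 26.26 rad/s.
m = k/ω_n² = 14300/26.26² = 14300/689.8 = 20.73 kg.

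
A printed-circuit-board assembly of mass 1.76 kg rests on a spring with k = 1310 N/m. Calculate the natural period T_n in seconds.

ω_n = √(k/m) = √(1310/1.76) = √744.3 = 27.28 rad/s.
T_n = 2π/ω_n = 6.283/27.28 = 0.2303 s.

0.230 s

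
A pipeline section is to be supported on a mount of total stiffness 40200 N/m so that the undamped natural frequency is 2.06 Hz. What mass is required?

240 kg

ω_n = 2πf_n = 2π × 2.06 = 12.94 rad/s.
m = k/ω_n² = 40200/12.94² = 40200/167.5 = 240.0 kg.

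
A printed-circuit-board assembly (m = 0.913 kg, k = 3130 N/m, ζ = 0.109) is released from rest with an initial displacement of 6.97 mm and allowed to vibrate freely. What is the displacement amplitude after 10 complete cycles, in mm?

Logarithmic decrement δ = 2πζ/√(1 − ζ²) = 2π × 0.1090/√(1 − 0.0119) = 0.6890.
After n cycles, x_n/x₀ = e^(−nδ), so x_10 = 6.97 × e^(−10 × 0.6890) = 6.97 × 0.001018 = 0.007097 mm.

0.00710 mm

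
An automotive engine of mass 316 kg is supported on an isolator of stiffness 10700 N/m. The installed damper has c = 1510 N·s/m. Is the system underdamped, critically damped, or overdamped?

underdamped

c_c = 2√(k·m) = 3678 N·s/m; ζ = c/c_c = 1510/3678 = 0.411.
Since ζ < 1 the system is underdamped.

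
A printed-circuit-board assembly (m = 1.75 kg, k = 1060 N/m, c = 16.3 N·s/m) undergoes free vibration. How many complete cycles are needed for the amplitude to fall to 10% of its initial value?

2 cycles

ζ = c/(2√(km)) = 16.3/(2√(1060 × 1.75)) = 16.3/86.14 = 0.1892.
Logarithmic decrement δ = 2πζ/√(1 − ζ²) = 2π × 0.1892/√(1 − 0.0358) = 1.211.
x_n/x₀ = e^(−nδ) ≤ 0.1; take ln: n ≥ ln(1/0.1)/δ = 2.303/1.211 = 1.902.
So 2 complete cycles are required.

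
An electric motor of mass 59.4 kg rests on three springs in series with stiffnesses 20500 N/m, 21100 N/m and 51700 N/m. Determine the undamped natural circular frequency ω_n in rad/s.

12.1 rad/s

Series springs: 1/k_eq = 1/20500 + 1/21100 + 1/51700 = 0.0001155, so k_eq = 8657 N/m.
ω_n = √(k_eq/m) = √(8657/59.4) = √145.7 = 12.07 rad/s.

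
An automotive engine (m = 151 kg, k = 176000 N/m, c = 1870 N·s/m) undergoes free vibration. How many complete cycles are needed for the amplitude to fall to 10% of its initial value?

2 cycles

ζ = c/(2√(km)) = 1870/(2√(176000 × 151)) = 1870/10310 = 0.1814.
Logarithmic decrement δ = 2πζ/√(1 − ζ²) = 2π × 0.1814/√(1 − 0.0329) = 1.159.
x_n/x₀ = e^(−nδ) ≤ 0.1; take ln: n ≥ ln(1/0.1)/δ = 2.303/1.159 = 1.987.
So 2 complete cycles are required.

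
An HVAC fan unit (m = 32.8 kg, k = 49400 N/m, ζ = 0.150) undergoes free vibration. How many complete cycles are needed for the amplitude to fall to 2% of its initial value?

5 cycles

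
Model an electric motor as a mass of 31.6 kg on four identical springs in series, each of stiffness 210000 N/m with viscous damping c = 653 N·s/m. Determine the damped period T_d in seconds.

0.159 s

Series springs: 1/k_eq = 4/210000, so k_eq = 210000/4 = 52500 N/m.
ω_n = √(k_eq/m) = √(52500/31.6) = 40.76 rad/s.
Critical damping c_c = 2√(k_eq·m) = 2√(52500 × 31.6) = 2576 N·s/m, so ζ = c/c_c = 653/2576 = 0.2535.
ω_d = ω_n√(1 − ζ²) = 40.76 × √(1 − 0.0643) = 39.43 rad/s.
T_d = 2π/ω_d = 0.1594 s.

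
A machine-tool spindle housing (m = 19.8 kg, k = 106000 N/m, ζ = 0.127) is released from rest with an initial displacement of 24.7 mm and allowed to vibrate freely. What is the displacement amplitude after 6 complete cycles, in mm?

Logarithmic decrement δ = 2πζ/√(1 − ζ²) = 2π × 0.1270/√(1 − 0.0161) = 0.8045.
After n cycles, x_n/x₀ = e^(−nδ), so x_6 = 24.7 × e^(−6 × 0.8045) = 24.7 × 0.008012 = 0.1979 mm.

0.198 mm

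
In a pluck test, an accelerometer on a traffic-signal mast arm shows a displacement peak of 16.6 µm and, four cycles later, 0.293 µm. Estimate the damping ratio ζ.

0.159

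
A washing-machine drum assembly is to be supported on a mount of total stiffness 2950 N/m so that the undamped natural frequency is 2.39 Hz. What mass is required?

ω_n = 2πf_n = 2π × 2.39 = 15.02 rad/s.
m = k/ω_n² = 2950/15.02² = 2950/225.5 = 13.08 kg.

13.1 kg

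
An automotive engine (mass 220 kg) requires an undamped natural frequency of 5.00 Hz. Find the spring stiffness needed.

217000 N/m

ω_n = 2πf_n = 2π × 5.00 = 31.42 rad/s.
k = m·ω_n² = 220 × 31.42² = 220 × 987.0 = 217100 N/m.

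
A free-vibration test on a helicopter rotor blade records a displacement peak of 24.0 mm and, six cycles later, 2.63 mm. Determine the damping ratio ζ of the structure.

Logarithmic decrement δ = (1/n)·ln(x₀/x_n) = (1/6)·ln(24.0/2.63) = (1/6)·ln(9.125) = 0.3685.
ζ = δ/√(4π² + δ²) = 0.3685/√(39.48 + 0.136) = 0.3685/6.294 = 0.05855.

0.0585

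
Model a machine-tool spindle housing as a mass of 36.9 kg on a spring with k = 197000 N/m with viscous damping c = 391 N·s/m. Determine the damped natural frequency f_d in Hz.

11.6 Hz

ω_n = √(k/m) = √(197000/36.9) = 73.07 rad/s.
Critical damping c_c = 2√(k·m) = 2√(197000 × 36.9) = 5392 N·s/m, so ζ = c/c_c = 391/5392 = 0.07251.
ω_d = ω_n√(1 − ζ²) = 73.07 × √(1 − 0.00526) = 72.87 rad/s.
f_d = ω_d/(2π) = 11.60 Hz.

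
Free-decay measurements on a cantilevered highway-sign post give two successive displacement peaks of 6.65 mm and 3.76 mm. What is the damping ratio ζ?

0.0904

Logarithmic decrement δ = (1/n)·ln(x₀/x_n) = (1/1)·ln(6.65/3.76) = (1/1)·ln(1.769) = 0.5702.
ζ = δ/√(4π² + δ²) = 0.5702/√(39.48 + 0.325) = 0.5702/6.309 = 0.09038.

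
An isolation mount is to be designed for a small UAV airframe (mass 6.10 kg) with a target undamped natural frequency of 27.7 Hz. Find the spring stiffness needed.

185000 N/m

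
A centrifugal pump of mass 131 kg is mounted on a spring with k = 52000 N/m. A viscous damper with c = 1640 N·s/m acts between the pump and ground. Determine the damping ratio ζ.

ω_n = √(k/m) = √(52000/131) = 19.92 rad/s.
Critical damping c_c = 2√(k·m) = 2√(52000 × 131) = 5220 N·s/m, so ζ = c/c_c = 1640/5220 = 0.3142.

0.314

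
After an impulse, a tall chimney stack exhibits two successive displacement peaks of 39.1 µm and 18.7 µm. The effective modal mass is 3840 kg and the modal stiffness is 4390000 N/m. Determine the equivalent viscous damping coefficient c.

Logarithmic decrement δ = (1/n)·ln(x₀/x_n) = (1/1)·ln(39.1/18.7) = (1/1)·ln(2.091) = 0.7376.
ζ = δ/√(4π² + δ²) = 0.7376/√(39.48 + 0.544) = 0.7376/6.326 = 0.1166.
c = ζ · 2√(km) = 0.1166 × 2√(4390000 × 3840) = 0.1166 × 259700 = 30280 N·s/m.

30300 N·s/m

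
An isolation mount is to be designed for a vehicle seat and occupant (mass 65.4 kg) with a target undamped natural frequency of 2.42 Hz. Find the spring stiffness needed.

15100 N/m

ω_n = 2πf_n = 2π × 2.42 = 15.21 rad/s.
k = m·ω_n² = 65.4 × 15.21² = 65.4 × 231.2 = 15120 N/m.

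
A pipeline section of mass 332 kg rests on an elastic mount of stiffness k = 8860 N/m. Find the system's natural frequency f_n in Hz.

ω_n = √(k/m) = √(8860/332) = √26.69 = 5.166 rad/s.
f_n = ω_n/(2π) = 5.166/6.283 = 0.8222 Hz.

0.822 Hz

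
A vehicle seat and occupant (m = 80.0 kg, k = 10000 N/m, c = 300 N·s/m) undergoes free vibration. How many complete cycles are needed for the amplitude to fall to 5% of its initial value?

ζ = c/(2√(km)) = 300/(2√(10000 × 80.0)) = 300/1789 = 0.1677.
Logarithmic decrement δ = 2πζ/√(1 − ζ²) = 2π × 0.1677/√(1 − 0.0281) = 1.069.
x_n/x₀ = e^(−nδ) ≤ 0.05; take ln: n ≥ ln(1/0.05)/δ = 2.996/1.069 = 2.803.
So 3 complete cycles are required.

3 cycles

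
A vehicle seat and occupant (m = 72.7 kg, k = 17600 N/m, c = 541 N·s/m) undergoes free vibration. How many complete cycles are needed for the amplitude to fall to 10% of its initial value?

2 cycles

ζ = c/(2√(km)) = 541/(2√(17600 × 72.7)) = 541/2262 = 0.2391.
Logarithmic decrement δ = 2πζ/√(1 − ζ²) = 2π × 0.2391/√(1 − 0.0572) = 1.547.
x_n/x₀ = e^(−nδ) ≤ 0.1; take ln: n ≥ ln(1/0.1)/δ = 2.303/1.547 = 1.488.
So 2 complete cycles are required.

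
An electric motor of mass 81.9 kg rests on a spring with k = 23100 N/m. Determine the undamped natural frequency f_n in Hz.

ω_n = √(k/m) = √(23100/81.9) = √282.1 = 16.79 rad/s.
f_n = ω_n/(2π) = 16.79/6.283 = 2.673 Hz.

2.67 Hz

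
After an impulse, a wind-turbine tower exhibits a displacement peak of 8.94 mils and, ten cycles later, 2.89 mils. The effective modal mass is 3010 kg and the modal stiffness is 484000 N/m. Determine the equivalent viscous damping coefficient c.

1370 N·s/m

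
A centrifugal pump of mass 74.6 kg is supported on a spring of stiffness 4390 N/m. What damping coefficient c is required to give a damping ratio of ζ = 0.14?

c_c = 2√(k·m) = 2√(4390 × 74.6) = 1145 N·s/m.
c = ζ·c_c = 0.14 × 1145 = 160.2 N·s/m.

160 N·s/m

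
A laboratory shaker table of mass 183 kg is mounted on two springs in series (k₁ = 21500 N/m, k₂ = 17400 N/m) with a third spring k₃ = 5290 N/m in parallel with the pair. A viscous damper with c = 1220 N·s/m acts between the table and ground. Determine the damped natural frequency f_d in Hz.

Series pair: k_s = k₁k₂/(k₁+k₂) = (21500)(17400)/(21500 + 17400) = 9617 N/m. In parallel with k₃: k_eq = 9617 + 5290 = 14910 N/m.
ω_n = √(k_eq/m) = √(14910/183) = 9.025 rad/s.
Critical damping c_c = 2√(k_eq·m) = 2√(14910 × 183) = 3303 N·s/m, so ζ = c/c_c = 1220/3303 = 0.3693.
ω_d = ω_n√(1 − ζ²) = 9.025 × √(1 − 0.136) = 8.387 rad/s.
f_d = ω_d/(2π) = 1.335 Hz.

1.33 Hz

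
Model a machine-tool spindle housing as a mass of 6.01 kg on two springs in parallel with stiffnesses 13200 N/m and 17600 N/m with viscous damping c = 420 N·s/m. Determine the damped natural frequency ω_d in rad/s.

62.5 rad/s

Parallel springs add: k_eq = 13200 + 17600 = 30800 N/m.
ω_n = √(k_eq/m) = √(30800/6.01) = 71.59 rad/s.
Critical damping c_c = 2√(k_eq·m) = 2√(30800 × 6.01) = 860.5 N·s/m, so ζ = c/c_c = 420/860.5 = 0.4881.
ω_d = ω_n√(1 − ζ²) = 71.59 × √(1 − 0.238) = 62.48 rad/s.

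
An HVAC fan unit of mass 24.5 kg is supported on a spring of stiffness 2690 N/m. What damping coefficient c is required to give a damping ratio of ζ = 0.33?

169 N·s/m

c_c = 2√(k·m) = 2√(2690 × 24.5) = 513.4 N·s/m.
c = ζ·c_c = 0.33 × 513.4 = 169.4 N·s/m.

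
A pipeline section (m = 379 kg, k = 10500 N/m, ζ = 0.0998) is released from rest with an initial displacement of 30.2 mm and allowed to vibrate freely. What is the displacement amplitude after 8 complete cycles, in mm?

Logarithmic decrement δ = 2πζ/√(1 − ζ²) = 2π × 0.09980/√(1 − 0.00996) = 0.6302.
After n cycles, x_n/x₀ = e^(−nδ), so x_8 = 30.2 × e^(−8 × 0.6302) = 30.2 × 0.006463 = 0.1952 mm.

0.195 mm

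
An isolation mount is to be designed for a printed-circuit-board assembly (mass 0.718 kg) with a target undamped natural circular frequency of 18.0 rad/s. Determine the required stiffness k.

k = m·ω_n² = 0.718 × 18.00² = 0.718 × 324.0 = 232.6 N/m.

233 N/m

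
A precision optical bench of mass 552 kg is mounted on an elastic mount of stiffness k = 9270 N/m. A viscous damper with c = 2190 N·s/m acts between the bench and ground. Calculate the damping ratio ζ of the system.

0.484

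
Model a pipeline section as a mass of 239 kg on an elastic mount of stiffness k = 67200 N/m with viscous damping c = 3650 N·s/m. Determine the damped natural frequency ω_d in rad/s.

14.9 rad/s

ω_n = √(k/m) = √(67200/239) = 16.77 rad/s.
Critical damping c_c = 2√(k·m) = 2√(67200 × 239) = 8015 N·s/m, so ζ = c/c_c = 3650/8015 = 0.4554.
ω_d = ω_n√(1 − ζ²) = 16.77 × √(1 − 0.207) = 14.93 rad/s.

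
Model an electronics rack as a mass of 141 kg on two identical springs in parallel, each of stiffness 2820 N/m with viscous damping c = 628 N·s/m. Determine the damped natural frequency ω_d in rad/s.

Parallel springs add: k_eq = 2 × 2820 = 5640 N/m.
ω_n = √(k_eq/m) = √(5640/141) = 6.325 rad/s.
Critical damping c_c = 2√(k_eq·m) = 2√(5640 × 141) = 1784 N·s/m, so ζ = c/c_c = 628/1784 = 0.3521.
ω_d = ω_n√(1 − ζ²) = 6.325 × √(1 − 0.124) = 5.920 rad/s.

5.92 rad/s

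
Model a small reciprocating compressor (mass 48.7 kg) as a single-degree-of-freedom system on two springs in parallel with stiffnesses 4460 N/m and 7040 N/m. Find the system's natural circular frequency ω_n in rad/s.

Parallel springs add: k_eq = 4460 + 7040 = 11500 N/m.
ω_n = √(k_eq/m) = √(11500/48.7) = √236.1 = 15.37 rad/s.

15.4 rad/s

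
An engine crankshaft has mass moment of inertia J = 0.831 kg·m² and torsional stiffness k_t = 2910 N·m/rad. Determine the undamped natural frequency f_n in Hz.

ω_n = √(k_t/J) = √(2910/0.831) = √3502 = 59.18 rad/s.
f_n = ω_n/(2π) = 59.18/6.283 = 9.418 Hz.

9.42 Hz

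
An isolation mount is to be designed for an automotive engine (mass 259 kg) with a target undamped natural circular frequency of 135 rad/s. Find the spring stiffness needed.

k = m·ω_n² = 259 × 135.0² = 259 × 18220 = 4720000 N/m.

4720000 N/m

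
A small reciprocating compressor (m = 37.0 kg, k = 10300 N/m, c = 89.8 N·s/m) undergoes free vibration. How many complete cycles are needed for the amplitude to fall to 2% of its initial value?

9 cycles

ζ = c/(2√(km)) = 89.8/(2√(10300 × 37.0)) = 89.8/1235 = 0.07273.
Logarithmic decrement δ = 2πζ/√(1 − ζ²) = 2π × 0.07273/√(1 − 0.00529) = 0.4582.
x_n/x₀ = e^(−nδ) ≤ 0.02; take ln: n ≥ ln(1/0.02)/δ = 3.912/0.4582 = 8.538.
So 9 complete cycles are required.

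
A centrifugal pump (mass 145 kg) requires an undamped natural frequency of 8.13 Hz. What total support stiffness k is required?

ω_n = 2πf_n = 2π × 8.13 = 51.08 rad/s.
k = m·ω_n² = 145 × 51.08² = 145 × 2609 = 378400 N/m.

378000 N/m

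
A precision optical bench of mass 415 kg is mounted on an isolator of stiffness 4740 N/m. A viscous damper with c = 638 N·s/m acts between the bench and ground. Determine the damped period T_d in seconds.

ω_n = √(k/m) = √(4740/415) = 3.380 rad/s.
Critical damping c_c = 2√(k·m) = 2√(4740 × 415) = 2805 N·s/m, so ζ = c/c_c = 638/2805 = 0.2274.
ω_d = ω_n√(1 − ζ²) = 3.380 × √(1 − 0.0517) = 3.291 rad/s.
T_d = 2π/ω_d = 1.909 s.

1.91 s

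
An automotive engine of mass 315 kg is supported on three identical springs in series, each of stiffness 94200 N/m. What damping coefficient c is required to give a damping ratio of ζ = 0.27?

1700 N·s/m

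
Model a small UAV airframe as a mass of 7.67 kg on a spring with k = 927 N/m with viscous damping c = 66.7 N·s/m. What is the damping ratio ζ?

0.396

ω_n = √(k/m) = √(927.0/7.67) = 10.99 rad/s.
Critical damping c_c = 2√(k·m) = 2√(927.0 × 7.67) = 168.6 N·s/m, so ζ = c/c_c = 66.7/168.6 = 0.3955.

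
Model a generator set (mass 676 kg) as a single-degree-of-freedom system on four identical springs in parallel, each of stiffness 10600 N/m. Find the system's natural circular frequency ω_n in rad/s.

7.92 rad/s

Parallel springs add: k_eq = 4 × 10600 = 42400 N/m.
ω_n = √(k_eq/m) = √(42400/676) = √62.72 = 7.920 rad/s.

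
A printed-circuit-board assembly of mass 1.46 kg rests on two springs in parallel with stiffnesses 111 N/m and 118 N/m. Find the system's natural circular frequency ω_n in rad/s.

12.5 rad/s

Parallel springs add: k_eq = 111 + 118 = 229.0 N/m.
ω_n = √(k_eq/m) = √(229.0/1.46) = √156.8 = 12.52 rad/s.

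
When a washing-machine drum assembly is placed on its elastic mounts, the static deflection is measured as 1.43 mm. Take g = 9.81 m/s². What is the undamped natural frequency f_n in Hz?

13.2 Hz

ω_n = √(g/δ_st) = √(9.81/0.00143) = √6860 = 82.83 rad/s.
f_n = ω_n/(2π) = 82.83/6.283 = 13.18 Hz.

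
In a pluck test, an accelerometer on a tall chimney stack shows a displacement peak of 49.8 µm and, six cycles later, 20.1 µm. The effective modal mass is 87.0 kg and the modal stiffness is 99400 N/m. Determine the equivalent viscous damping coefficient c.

142 N·s/m

Logarithmic decrement δ = (1/n)·ln(x₀/x_n) = (1/6)·ln(49.8/20.1) = (1/6)·ln(2.478) = 0.1512.
ζ = δ/√(4π² + δ²) = 0.1512/√(39.48 + 0.0229) = 0.1512/6.285 = 0.02406.
c = ζ · 2√(km) = 0.02406 × 2√(99400 × 87.0) = 0.02406 × 5881 = 141.5 N·s/m.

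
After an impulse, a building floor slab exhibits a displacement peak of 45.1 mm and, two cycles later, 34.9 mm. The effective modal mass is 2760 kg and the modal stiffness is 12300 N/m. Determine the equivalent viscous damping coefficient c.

Logarithmic decrement δ = (1/n)·ln(x₀/x_n) = (1/2)·ln(45.1/34.9) = (1/2)·ln(1.292) = 0.1282.
ζ = δ/√(4π² + δ²) = 0.1282/√(39.48 + 0.0164) = 0.1282/6.284 = 0.02040.
c = ζ · 2√(km) = 0.02040 × 2√(12300 × 2760) = 0.02040 × 11650 = 237.7 N·s/m.

238 N·s/m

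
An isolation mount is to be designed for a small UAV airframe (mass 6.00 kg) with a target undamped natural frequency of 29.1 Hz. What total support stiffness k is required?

ω_n = 2πf_n = 2π × 29.1 = 182.8 rad/s.
k = m·ω_n² = 6.00 × 182.8² = 6.00 × 33430 = 200600 N/m.

201000 N/m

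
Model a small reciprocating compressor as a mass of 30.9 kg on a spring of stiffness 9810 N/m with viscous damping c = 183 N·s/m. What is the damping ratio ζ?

0.166

ω_n = √(k/m) = √(9810/30.9) = 17.82 rad/s.
Critical damping c_c = 2√(k·m) = 2√(9810 × 30.9) = 1101 N·s/m, so ζ = c/c_c = 183/1101 = 0.1662.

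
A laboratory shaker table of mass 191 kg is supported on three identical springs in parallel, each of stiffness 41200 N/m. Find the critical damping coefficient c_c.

9720 N·s/m

Parallel springs add: k_eq = 3 × 41200 = 123600 N/m.
c_c = 2√(k_eq·m) = 2√(123600 × 191) = 2 × 4859 = 9718 N·s/m.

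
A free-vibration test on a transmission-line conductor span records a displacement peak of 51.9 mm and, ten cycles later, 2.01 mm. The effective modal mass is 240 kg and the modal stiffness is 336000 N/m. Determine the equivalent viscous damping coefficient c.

928 N·s/m

Logarithmic decrement δ = (1/n)·ln(x₀/x_n) = (1/10)·ln(51.9/2.01) = (1/10)·ln(25.82) = 0.3251.
ζ = δ/√(4π² + δ²) = 0.3251/√(39.48 + 0.106) = 0.3251/6.292 = 0.05168.
c = ζ · 2√(km) = 0.05168 × 2√(336000 × 240) = 0.05168 × 17960 = 928.1 N·s/m.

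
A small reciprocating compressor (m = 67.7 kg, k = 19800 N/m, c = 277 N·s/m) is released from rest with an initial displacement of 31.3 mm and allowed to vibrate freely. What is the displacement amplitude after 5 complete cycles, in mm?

0.711 mm

ζ = c/(2√(km)) = 277/(2√(19800 × 67.7)) = 277/2316 = 0.1196.
Logarithmic decrement δ = 2πζ/√(1 − ζ²) = 2π × 0.1196/√(1 − 0.0143) = 0.7571.
After n cycles, x_n/x₀ = e^(−nδ), so x_5 = 31.3 × e^(−5 × 0.7571) = 31.3 × 0.02270 = 0.7106 mm.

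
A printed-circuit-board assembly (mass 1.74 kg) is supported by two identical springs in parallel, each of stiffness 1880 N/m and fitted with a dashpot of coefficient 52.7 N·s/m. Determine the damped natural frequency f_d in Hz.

6.99 Hz

Parallel springs add: k_eq = 2 × 1880 = 3760 N/m.
ω_n = √(k_eq/m) = √(3760/1.74) = 46.49 rad/s.
Critical damping c_c = 2√(k_eq·m) = 2√(3760 × 1.74) = 161.8 N·s/m, so ζ = c/c_c = 52.7/161.8 = 0.3258.
ω_d = ω_n√(1 − ζ²) = 46.49 × √(1 − 0.106) = 43.95 rad/s.
f_d = ω_d/(2π) = 6.995 Hz.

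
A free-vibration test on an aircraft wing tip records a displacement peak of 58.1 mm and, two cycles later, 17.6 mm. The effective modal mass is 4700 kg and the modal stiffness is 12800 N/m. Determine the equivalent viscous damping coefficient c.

Logarithmic decrement δ = (1/n)·ln(x₀/x_n) = (1/2)·ln(58.1/17.6) = (1/2)·ln(3.301) = 0.5971.
ζ = δ/√(4π² + δ²) = 0.5971/√(39.48 + 0.357) = 0.5971/6.311 = 0.09461.
c = ζ · 2√(km) = 0.09461 × 2√(12800 × 4700) = 0.09461 × 15510 = 1468 N·s/m.

1470 N·s/m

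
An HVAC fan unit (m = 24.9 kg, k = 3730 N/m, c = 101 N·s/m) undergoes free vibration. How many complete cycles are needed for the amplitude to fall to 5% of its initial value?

ζ = c/(2√(km)) = 101/(2√(3730 × 24.9)) = 101/609.5 = 0.1657.
Logarithmic decrement δ = 2πζ/√(1 − ζ²) = 2π × 0.1657/√(1 − 0.0275) = 1.056.
x_n/x₀ = e^(−nδ) ≤ 0.05; take ln: n ≥ ln(1/0.05)/δ = 2.996/1.056 = 2.838.
So 3 complete cycles are required.

3 cycles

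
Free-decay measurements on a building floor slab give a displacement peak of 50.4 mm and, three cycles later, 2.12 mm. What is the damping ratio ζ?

Logarithmic decrement δ = (1/n)·ln(x₀/x_n) = (1/3)·ln(50.4/2.12) = (1/3)·ln(23.77) = 1.056.
ζ = δ/√(4π² + δ²) = 1.056/√(39.48 + 1.12) = 1.056/6.371 = 0.1658.

0.166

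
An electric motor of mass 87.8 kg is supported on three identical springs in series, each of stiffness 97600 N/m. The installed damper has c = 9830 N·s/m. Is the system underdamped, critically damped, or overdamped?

Series springs: 1/k_eq = 3/97600, so k_eq = 97600/3 = 32530 N/m.
c_c = 2√(k_eq·m) = 3380 N·s/m; ζ = c/c_c = 9830/3380 = 2.91.
Since ζ > 1 the system is overdamped.

overdamped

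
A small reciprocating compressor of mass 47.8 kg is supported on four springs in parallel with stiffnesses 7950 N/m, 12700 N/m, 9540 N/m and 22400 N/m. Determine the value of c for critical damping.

3170 N·s/m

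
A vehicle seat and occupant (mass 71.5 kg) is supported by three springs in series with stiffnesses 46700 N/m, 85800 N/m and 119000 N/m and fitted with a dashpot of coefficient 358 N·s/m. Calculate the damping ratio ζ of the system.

Series springs: 1/k_eq = 1/46700 + 1/85800 + 1/119000 = 4.147×10^-5, so k_eq = 24110 N/m.
ω_n = √(k_eq/m) = √(24110/71.5) = 18.36 rad/s.
Critical damping c_c = 2√(k_eq·m) = 2√(24110 × 71.5) = 2626 N·s/m, so ζ = c/c_c = 358/2626 = 0.1363.

0.136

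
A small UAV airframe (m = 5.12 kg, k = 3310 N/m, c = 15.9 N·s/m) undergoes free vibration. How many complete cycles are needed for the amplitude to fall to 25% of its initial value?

ζ = c/(2√(km)) = 15.9/(2√(3310 × 5.12)) = 15.9/260.4 = 0.06107.
Logarithmic decrement δ = 2πζ/√(1 − ζ²) = 2π × 0.06107/√(1 − 0.00373) = 0.3844.
x_n/x₀ = e^(−nδ) ≤ 0.25; take ln: n ≥ ln(1/0.25)/δ = 1.386/0.3844 = 3.606.
So 4 complete cycles are required.

4 cycles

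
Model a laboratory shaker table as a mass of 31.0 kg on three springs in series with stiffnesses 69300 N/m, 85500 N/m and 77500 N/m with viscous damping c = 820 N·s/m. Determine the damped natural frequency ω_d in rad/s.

Series springs: 1/k_eq = 1/69300 + 1/85500 + 1/77500 = 3.903×10^-5, so k_eq = 25620 N/m.
ω_n = √(k_eq/m) = √(25620/31.0) = 28.75 rad/s.
Critical damping c_c = 2√(k_eq·m) = 2√(25620 × 31.0) = 1782 N·s/m, so ζ = c/c_c = 820/1782 = 0.4600.
ω_d = ω_n√(1 − ζ²) = 28.75 × √(1 − 0.212) = 25.53 rad/s.

25.5 rad/s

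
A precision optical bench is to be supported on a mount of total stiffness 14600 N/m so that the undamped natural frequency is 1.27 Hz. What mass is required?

ω_n = 2πf_n = 2π × 1.27 = 7.980 rad/s.
m = k/ω_n² = 14600/7.980² = 14600/63.67 = 229.3 kg.

229 kg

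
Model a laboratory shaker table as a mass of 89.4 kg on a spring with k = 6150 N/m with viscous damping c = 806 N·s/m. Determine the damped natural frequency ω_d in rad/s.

6.96 rad/s

ω_n = √(k/m) = √(6150/89.4) = 8.294 rad/s.
Critical damping c_c = 2√(k·m) = 2√(6150 × 89.4) = 1483 N·s/m, so ζ = c/c_c = 806/1483 = 0.5435.
ω_d = ω_n√(1 − ζ²) = 8.294 × √(1 − 0.295) = 6.962 rad/s.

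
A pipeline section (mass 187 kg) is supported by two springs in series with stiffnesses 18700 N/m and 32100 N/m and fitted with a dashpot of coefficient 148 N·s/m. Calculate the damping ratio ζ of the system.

Series springs: 1/k_eq = 1/18700 + 1/32100 = 8.463×10^-5, so k_eq = 11820 N/m.
ω_n = √(k_eq/m) = √(11820/187) = 7.949 rad/s.
Critical damping c_c = 2√(k_eq·m) = 2√(11820 × 187) = 2973 N·s/m, so ζ = c/c_c = 148/2973 = 0.04978.

0.0498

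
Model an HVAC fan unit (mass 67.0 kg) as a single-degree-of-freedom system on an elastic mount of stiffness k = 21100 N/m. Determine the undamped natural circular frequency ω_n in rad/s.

17.7 rad/s

ω_n = √(k/m) = √(21100/67.0) = √314.9 = 17.75 rad/s.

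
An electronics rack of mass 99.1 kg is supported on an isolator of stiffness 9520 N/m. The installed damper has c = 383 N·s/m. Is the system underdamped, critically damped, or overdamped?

underdamped

c_c = 2√(k·m) = 1943 N·s/m; ζ = c/c_c = 383/1943 = 0.197.
Since ζ < 1 the system is underdamped.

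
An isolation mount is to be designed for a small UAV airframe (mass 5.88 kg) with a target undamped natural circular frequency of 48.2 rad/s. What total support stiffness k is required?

13700 N/m

k = m·ω_n² = 5.88 × 48.20² = 5.88 × 2323 = 13660 N/m.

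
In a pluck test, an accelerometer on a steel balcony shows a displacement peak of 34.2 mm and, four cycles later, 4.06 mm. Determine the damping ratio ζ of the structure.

0.0845

Logarithmic decrement δ = (1/n)·ln(x₀/x_n) = (1/4)·ln(34.2/4.06) = (1/4)·ln(8.424) = 0.5328.
ζ = δ/√(4π² + δ²) = 0.5328/√(39.48 + 0.284) = 0.5328/6.306 = 0.08449.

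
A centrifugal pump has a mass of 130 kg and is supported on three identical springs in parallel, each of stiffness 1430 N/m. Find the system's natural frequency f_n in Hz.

0.914 Hz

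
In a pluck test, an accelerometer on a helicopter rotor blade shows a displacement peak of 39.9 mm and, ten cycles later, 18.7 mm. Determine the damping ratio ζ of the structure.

Logarithmic decrement δ = (1/n)·ln(x₀/x_n) = (1/10)·ln(39.9/18.7) = (1/10)·ln(2.134) = 0.07579.
ζ = δ/√(4π² + δ²) = 0.07579/√(39.48 + 0.00574) = 0.07579/6.284 = 0.01206.

0.0121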